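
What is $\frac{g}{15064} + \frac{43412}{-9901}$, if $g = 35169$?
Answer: $- \frac{305750099}{149148664} \approx -2.05$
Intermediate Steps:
$\frac{g}{15064} + \frac{43412}{-9901} = \frac{35169}{15064} + \frac{43412}{-9901} = 35169 \cdot \frac{1}{15064} + 43412 \left(- \frac{1}{9901}\right) = \frac{35169}{15064} - \frac{43412}{9901} = - \frac{305750099}{149148664}$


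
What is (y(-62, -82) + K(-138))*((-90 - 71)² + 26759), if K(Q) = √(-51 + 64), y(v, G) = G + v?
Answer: -7585920 + 52680*√13 ≈ -7.3960e+6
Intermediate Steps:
K(Q) = √13
(y(-62, -82) + K(-138))*((-90 - 71)² + 26759) = ((-82 - 62) + √13)*((-90 - 71)² + 26759) = (-144 + √13)*((-161)² + 26759) = (-144 + √13)*(25921 + 26759) = (-144 + √13)*52680 = -7585920 + 52680*√13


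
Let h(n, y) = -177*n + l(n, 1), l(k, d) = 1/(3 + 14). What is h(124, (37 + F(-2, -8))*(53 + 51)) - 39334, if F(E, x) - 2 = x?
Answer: -1041793/17 ≈ -61282.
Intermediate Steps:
F(E, x) = 2 + x
l(k, d) = 1/17
h(n, y) = 1/17 - 177*n (h(n, y) = -177*n + 1/17 = 1/17 - 177*n)
h(124, (37 + F(-2, -8))*(53 + 51)) - 39334 = (1/17 - 177*124) - 39334 = (1/17 - 21948) - 39334 = -373115/17 - 39334 = -1041793/17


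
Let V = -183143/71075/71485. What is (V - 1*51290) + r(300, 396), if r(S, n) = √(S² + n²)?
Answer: -260594046256893/5080796375 + 12*√1714 ≈ -50793.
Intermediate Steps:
V = -183143/5080796375 (V = -183143*1/71075*(1/71485) = -183143/71075*1/71485 = -183143/5080796375 ≈ -3.6046e-5)
(V - 1*51290) + r(300, 396) = (-183143/5080796375 - 1*51290) + √(300² + 396²) = (-183143/5080796375 - 51290) + √(90000 + 156816) = -260594046256893/5080796375 + √246816 = -260594046256893/5080796375 + 12*√1714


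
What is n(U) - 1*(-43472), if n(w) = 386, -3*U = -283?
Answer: 43858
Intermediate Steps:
U = 283/3 (U = -⅓*(-283) = 283/3 ≈ 94.333)
n(U) - 1*(-43472) = 386 - 1*(-43472) = 386 + 43472 = 43858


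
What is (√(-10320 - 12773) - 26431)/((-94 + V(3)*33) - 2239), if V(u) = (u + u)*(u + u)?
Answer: 26431/1145 - I*√23093/1145 ≈ 23.084 - 0.13272*I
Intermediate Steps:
V(u) = 4*u² (V(u) = (2*u)*(2*u) = 4*u²)
(√(-10320 - 12773) - 26431)/((-94 + V(3)*33) - 2239) = (√(-10320 - 12773) - 26431)/((-94 + (4*3²)*33) - 2239) = (√(-23093) - 26431)/((-94 + (4*9)*33) - 2239) = (I*√23093 - 26431)/((-94 + 36*33) - 2239) = (-26431 + I*√23093)/((-94 + 1188) - 2239) = (-26431 + I*√23093)/(1094 - 2239) = (-26431 + I*√23093)/(-1145) = (-26431 + I*√23093)*(-1/1145) = 26431/1145 - I*√23093/1145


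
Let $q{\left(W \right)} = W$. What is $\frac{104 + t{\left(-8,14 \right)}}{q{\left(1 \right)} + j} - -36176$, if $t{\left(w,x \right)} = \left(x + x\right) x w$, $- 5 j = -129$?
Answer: $\frac{2416212}{67} \approx 36063.0$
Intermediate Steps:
$j = \frac{129}{5}$ ($j = \left(- \frac{1}{5}\right) \left(-129\right) = \frac{129}{5} \approx 25.8$)
$t{\left(w,x \right)} = 2 w x^{2}$ ($t{\left(w,x \right)} = 2 x w x = 2 w x^{2}$)
$\frac{104 + t{\left(-8,14 \right)}}{q{\left(1 \right)} + j} - -36176 = \frac{104 + 2 \left(-8\right) 14^{2}}{1 + \frac{129}{5}} - -36176 = \frac{104 + 2 \left(-8\right) 196}{\frac{134}{5}} + 36176 = \left(104 - 3136\right) \frac{5}{134} + 36176 = \left(-3032\right) \frac{5}{134} + 36176 = - \frac{7580}{67} + 36176 = \frac{2416212}{67}$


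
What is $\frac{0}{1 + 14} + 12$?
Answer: $12$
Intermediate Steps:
$\frac{0}{1 + 14} + 12 = \frac{0}{15} + 12 = 0 \cdot \frac{1}{15} + 12 = 0 + 12 = 12$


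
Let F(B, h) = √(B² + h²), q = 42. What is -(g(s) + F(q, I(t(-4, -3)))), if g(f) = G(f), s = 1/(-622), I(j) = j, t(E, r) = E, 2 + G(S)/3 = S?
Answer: 3735/622 - 2*√445 ≈ -36.185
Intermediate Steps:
G(S) = -6 + 3*S
s = -1/622 ≈ -0.0016077
g(f) = -6 + 3*f
-(g(s) + F(q, I(t(-4, -3)))) = -((-6 + 3*(-1/622)) + √(42² + (-4)²)) = -((-6 - 3/622) + √(1764 + 16)) = -(-3735/622 + √1780) = -(-3735/622 + 2*√445) = 3735/622 - 2*√445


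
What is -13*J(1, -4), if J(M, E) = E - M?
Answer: 65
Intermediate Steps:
-13*J(1, -4) = -13*(-4 - 1*1) = -13*(-4 - 1) = -13*(-5) = 65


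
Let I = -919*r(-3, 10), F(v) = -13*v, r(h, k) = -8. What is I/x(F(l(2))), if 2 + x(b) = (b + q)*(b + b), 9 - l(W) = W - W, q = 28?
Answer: 919/2603 ≈ 0.35305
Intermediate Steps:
l(W) = 9 (l(W) = 9 - (W - W) = 9 - 1*0 = 9 + 0 = 9)
x(b) = -2 + 2*b*(28 + b) (x(b) = -2 + (b + 28)*(b + b) = -2 + (28 + b)*(2*b) = -2 + 2*b*(28 + b))
I = 7352 (I = -919*(-8) = 7352)
I/x(F(l(2))) = 7352/(-2 + 2*(-13*9)² + 56*(-13*9)) = 7352/(-2 + 2*(-117)² + 56*(-117)) = 7352/(-2 + 2*13689 - 6552) = 7352/(-2 + 27378 - 6552) = 7352/20824 = 7352*(1/20824) = 919/2603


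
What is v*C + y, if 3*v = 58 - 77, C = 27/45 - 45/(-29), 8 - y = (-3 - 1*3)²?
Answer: -6036/145 ≈ -41.628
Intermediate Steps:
y = -28 (y = 8 - (-3 - 1*3)² = 8 - (-3 - 3)² = 8 - 1*(-6)² = 8 - 1*36 = 8 - 36 = -28)
C = 312/145 (C = 27*(1/45) - 45*(-1/29) = ⅗ + 45/29 = 312/145 ≈ 2.1517)
v = -19/3 (v = (58 - 77)/3 = (⅓)*(-19) = -19/3 ≈ -6.3333)
v*C + y = -19/3*312/145 - 28 = -1976/145 - 28 = -6036/145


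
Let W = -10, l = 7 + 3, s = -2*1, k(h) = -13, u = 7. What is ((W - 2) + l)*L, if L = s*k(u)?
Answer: -52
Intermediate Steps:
s = -2
l = 10
L = 26 (L = -2*(-13) = 26)
((W - 2) + l)*L = ((-10 - 2) + 10)*26 = (-12 + 10)*26 = -2*26 = -52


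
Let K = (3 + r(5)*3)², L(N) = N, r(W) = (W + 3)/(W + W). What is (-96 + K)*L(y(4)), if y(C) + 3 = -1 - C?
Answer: 13368/25 ≈ 534.72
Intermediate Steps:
y(C) = -4 - C (y(C) = -3 + (-1 - C) = -4 - C)
r(W) = (3 + W)/(2*W) (r(W) = (3 + W)/((2*W)) = (3 + W)*(1/(2*W)) = (3 + W)/(2*W))
K = 729/25 (K = (3 + ((½)*(3 + 5)/5)*3)² = (3 + ((½)*(⅕)*8)*3)² = (3 + (⅘)*3)² = (3 + 12/5)² = (27/5)² = 729/25 ≈ 29.160)
(-96 + K)*L(y(4)) = (-96 + 729/25)*(-4 - 1*4) = -1671*(-4 - 4)/25 = -1671/25*(-8) = 13368/25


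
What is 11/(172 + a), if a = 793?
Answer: 11/965 ≈ 0.011399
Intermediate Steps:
11/(172 + a) = 11/(172 + 793) = 11/965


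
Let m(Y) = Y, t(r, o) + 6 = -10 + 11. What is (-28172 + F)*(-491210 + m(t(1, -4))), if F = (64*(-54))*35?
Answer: 73255875380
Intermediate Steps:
t(r, o) = -5 (t(r, o) = -6 + (-10 + 11) = -6 + 1 = -5)
F = -120960 (F = -3456*35 = -120960)
(-28172 + F)*(-491210 + m(t(1, -4))) = (-28172 - 120960)*(-491210 - 5) = -149132*(-491215) = 73255875380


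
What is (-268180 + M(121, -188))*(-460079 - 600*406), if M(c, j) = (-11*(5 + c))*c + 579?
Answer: 306316394453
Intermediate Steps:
M(c, j) = 579 + c*(-55 - 11*c) (M(c, j) = (-55 - 11*c)*c + 579 = c*(-55 - 11*c) + 579 = 579 + c*(-55 - 11*c))
(-268180 + M(121, -188))*(-460079 - 600*406) = (-268180 + (579 - 55*121 - 11*121²))*(-460079 - 600*406) = (-268180 + (579 - 6655 - 11*14641))*(-460079 - 243600) = (-268180 + (579 - 6655 - 161051))*(-703679) = (-268180 - 167127)*(-703679) = -435307*(-703679) = 306316394453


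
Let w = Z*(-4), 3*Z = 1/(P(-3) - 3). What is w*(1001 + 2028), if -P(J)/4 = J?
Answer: -12116/27 ≈ -448.74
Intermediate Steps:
P(J) = -4*J
Z = 1/27 (Z = 1/(3*(-4*(-3) - 3)) = 1/(3*(12 - 3)) = (1/3)/9 = (1/3)*(1/9) = 1/27 ≈ 0.037037)
w = -4/27 (w = (1/27)*(-4) = -4/27 ≈ -0.14815)
w*(1001 + 2028) = -4*(1001 + 2028)/27 = -4/27*3029 = -12116/27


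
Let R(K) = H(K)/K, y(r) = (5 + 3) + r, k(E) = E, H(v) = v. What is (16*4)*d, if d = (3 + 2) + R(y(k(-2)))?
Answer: 384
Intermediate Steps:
y(r) = 8 + r
R(K) = 1 (R(K) = K/K = 1)
d = 6 (d = (3 + 2) + 1 = 5 + 1 = 6)
(16*4)*d = (16*4)*6 = 64*6 = 384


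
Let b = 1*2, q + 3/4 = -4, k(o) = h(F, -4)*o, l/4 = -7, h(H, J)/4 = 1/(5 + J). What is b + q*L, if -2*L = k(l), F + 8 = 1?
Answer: -264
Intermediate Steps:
F = -7 (F = -8 + 1 = -7)
h(H, J) = 4/(5 + J)
l = -28 (l = 4*(-7) = -28)
k(o) = 4*o (k(o) = (4/(5 - 4))*o = (4/1)*o = (4*1)*o = 4*o)
q = -19/4 (q = -3/4 - 4 = -19/4 ≈ -4.7500)
L = 56 (L = -2*(-28) = -1/2*(-112) = 56)
b = 2
b + q*L = 2 - 19/4*56 = 2 - 266 = -264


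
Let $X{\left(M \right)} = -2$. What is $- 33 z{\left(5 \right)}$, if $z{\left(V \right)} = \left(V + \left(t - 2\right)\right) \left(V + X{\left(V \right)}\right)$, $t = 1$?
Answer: $-396$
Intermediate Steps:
$z{\left(V \right)} = \left(-1 + V\right) \left(-2 + V\right)$ ($z{\left(V \right)} = \left(V + \left(1 - 2\right)\right) \left(V - 2\right) = \left(V - 1\right) \left(-2 + V\right) = \left(-1 + V\right) \left(-2 + V\right)$)
$- 33 z{\left(5 \right)} = - 33 \left(2 + 5^{2} - 15\right) = - 33 \left(2 + 25 - 15\right) = \left(-33\right) 12 = -396$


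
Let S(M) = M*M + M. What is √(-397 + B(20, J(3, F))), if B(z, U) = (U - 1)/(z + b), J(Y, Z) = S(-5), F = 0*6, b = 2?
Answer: I*√191730/22 ≈ 19.903*I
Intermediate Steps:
F = 0
S(M) = M + M² (S(M) = M² + M = M + M²)
J(Y, Z) = 20 (J(Y, Z) = -5*(1 - 5) = -5*(-4) = 20)
B(z, U) = (-1 + U)/(2 + z) (B(z, U) = (U - 1)/(z + 2) = (-1 + U)/(2 + z))
√(-397 + B(20, J(3, F))) = √(-397 + (-1 + 20)/(2 + 20)) = √(-397 + 19/22) = √(-8715/22) = I*√191730/22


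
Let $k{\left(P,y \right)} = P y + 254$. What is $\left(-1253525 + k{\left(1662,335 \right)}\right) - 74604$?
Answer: $-771105$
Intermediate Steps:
$k{\left(P,y \right)} = 254 + P y$
$\left(-1253525 + k{\left(1662,335 \right)}\right) - 74604 = \left(-1253525 + \left(254 + 1662 \cdot 335\right)\right) - 74604 = \left(-1253525 + \left(254 + 556770\right)\right) - 74604 = \left(-1253525 + 557024\right) - 74604 = -696501 - 74604 = -771105$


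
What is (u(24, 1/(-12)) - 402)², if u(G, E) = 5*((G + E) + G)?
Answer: 3798601/144 ≈ 26379.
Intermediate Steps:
u(G, E) = 5*E + 10*G (u(G, E) = 5*((E + G) + G) = 5*(E + 2*G) = 5*E + 10*G)
(u(24, 1/(-12)) - 402)² = ((5/(-12) + 10*24) - 402)² = ((5*(-1/12) + 240) - 402)² = ((-5/12 + 240) - 402)² = (2875/12 - 402)² = (-1949/12)² = 3798601/144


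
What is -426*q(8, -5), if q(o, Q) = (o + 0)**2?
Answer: -27264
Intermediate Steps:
q(o, Q) = o**2
-426*q(8, -5) = -426*8**2 = -426*64 = -27264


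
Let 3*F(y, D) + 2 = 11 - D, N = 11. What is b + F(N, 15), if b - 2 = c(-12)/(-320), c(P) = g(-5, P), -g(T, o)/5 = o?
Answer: -3/16 ≈ -0.18750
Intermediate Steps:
g(T, o) = -5*o
c(P) = -5*P
F(y, D) = 3 - D/3 (F(y, D) = -⅔ + (11 - D)/3 = -⅔ + (11/3 - D/3) = 3 - D/3)
b = 29/16 (b = 2 - 5*(-12)/(-320) = 2 + 60*(-1/320) = 2 - 3/16 = 29/16 ≈ 1.8125)
b + F(N, 15) = 29/16 + (3 - ⅓*15) = 29/16 + (3 - 5) = 29/16 - 2 = -3/16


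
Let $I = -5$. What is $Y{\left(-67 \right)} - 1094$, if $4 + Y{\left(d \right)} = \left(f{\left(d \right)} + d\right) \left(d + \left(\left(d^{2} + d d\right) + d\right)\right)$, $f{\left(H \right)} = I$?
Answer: $-637866$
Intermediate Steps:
$f{\left(H \right)} = -5$
$Y{\left(d \right)} = -4 + \left(-5 + d\right) \left(2 d + 2 d^{2}\right)$ ($Y{\left(d \right)} = -4 + \left(-5 + d\right) \left(d + \left(\left(d^{2} + d d\right) + d\right)\right) = -4 + \left(-5 + d\right) \left(d + \left(\left(d^{2} + d^{2}\right) + d\right)\right) = -4 + \left(-5 + d\right) \left(d + \left(2 d^{2} + d\right)\right) = -4 + \left(-5 + d\right) \left(d + \left(d + 2 d^{2}\right)\right) = -4 + \left(-5 + d\right) \left(2 d + 2 d^{2}\right)$)
$Y{\left(-67 \right)} - 1094 = \left(-4 - -670 - 8 \left(-67\right)^{2} + 2 \left(-67\right)^{3}\right) - 1094 = \left(-4 + 670 - 35912 + 2 \left(-300763\right)\right) - 1094 = \left(-4 + 670 - 35912 - 601526\right) - 1094 = -636772 - 1094 = -637866$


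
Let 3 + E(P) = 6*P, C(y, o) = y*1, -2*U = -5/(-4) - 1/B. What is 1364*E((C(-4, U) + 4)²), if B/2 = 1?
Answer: -4092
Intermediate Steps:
B = 2 (B = 2*1 = 2)
U = -3/8 (U = -(-5/(-4) - 1/2)/2 = -(-5*(-¼) - 1*½)/2 = -(5/4 - ½)/2 = -½*¾ = -3/8 ≈ -0.37500)
C(y, o) = y
E(P) = -3 + 6*P
1364*E((C(-4, U) + 4)²) = 1364*(-3 + 6*(-4 + 4)²) = 1364*(-3 + 6*0²) = 1364*(-3 + 6*0) = 1364*(-3 + 0) = 1364*(-3) = -4092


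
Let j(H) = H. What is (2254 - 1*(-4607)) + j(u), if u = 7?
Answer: 6868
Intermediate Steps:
(2254 - 1*(-4607)) + j(u) = (2254 - 1*(-4607)) + 7 = (2254 + 4607) + 7 = 6861 + 7 = 6868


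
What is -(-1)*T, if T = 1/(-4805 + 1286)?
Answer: -1/3519 ≈ -0.00028417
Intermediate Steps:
T = -1/3519 (T = 1/(-3519) = -1/3519 ≈ -0.00028417)
-(-1)*T = -(-1)*(-1)/3519 = -1*1/3519 = -1/3519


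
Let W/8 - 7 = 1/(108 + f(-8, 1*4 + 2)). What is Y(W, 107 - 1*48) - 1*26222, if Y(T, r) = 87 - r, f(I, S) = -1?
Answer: -26194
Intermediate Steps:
W = 6000/107 (W = 56 + 8/(108 - 1) = 56 + 8/107 = 6000/107 ≈ 56.075)
Y(W, 107 - 1*48) - 1*26222 = (87 - (107 - 1*48)) - 1*26222 = (87 - (107 - 48)) - 26222 = (87 - 1*59) - 26222 = (87 - 59) - 26222 = 28 - 26222 = -26194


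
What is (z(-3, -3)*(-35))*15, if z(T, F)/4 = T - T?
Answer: 0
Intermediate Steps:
z(T, F) = 0 (z(T, F) = 4*(T - T) = 4*0 = 0)
(z(-3, -3)*(-35))*15 = (0*(-35))*15 = 0*15 = 0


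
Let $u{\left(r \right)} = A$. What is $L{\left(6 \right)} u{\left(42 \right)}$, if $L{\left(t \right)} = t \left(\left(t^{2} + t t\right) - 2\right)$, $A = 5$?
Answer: $2100$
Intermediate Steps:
$u{\left(r \right)} = 5$
$L{\left(t \right)} = t \left(-2 + 2 t^{2}\right)$ ($L{\left(t \right)} = t \left(\left(t^{2} + t^{2}\right) - 2\right) = t \left(2 t^{2} - 2\right) = t \left(-2 + 2 t^{2}\right)$)
$L{\left(6 \right)} u{\left(42 \right)} = 2 \cdot 6 \left(-1 + 6^{2}\right) 5 = 2 \cdot 6 \left(-1 + 36\right) 5 = 2 \cdot 6 \cdot 35 \cdot 5 = 420 \cdot 5 = 2100$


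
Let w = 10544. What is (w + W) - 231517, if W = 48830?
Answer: -172143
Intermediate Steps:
(w + W) - 231517 = (10544 + 48830) - 231517 = 59374 - 231517 = -172143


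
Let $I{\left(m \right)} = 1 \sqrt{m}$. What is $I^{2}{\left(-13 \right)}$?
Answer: $-13$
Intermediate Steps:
$I{\left(m \right)} = \sqrt{m}$
$I^{2}{\left(-13 \right)} = \left(\sqrt{-13}\right)^{2} = \left(i \sqrt{13}\right)^{2} = -13$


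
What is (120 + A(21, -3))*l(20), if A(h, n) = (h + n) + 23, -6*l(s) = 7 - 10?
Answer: 161/2 ≈ 80.500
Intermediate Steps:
l(s) = ½ (l(s) = -(7 - 10)/6 = -⅙*(-3) = ½)
A(h, n) = 23 + h + n
(120 + A(21, -3))*l(20) = (120 + (23 + 21 - 3))*(½) = (120 + 41)*(½) = 161*(½) = 161/2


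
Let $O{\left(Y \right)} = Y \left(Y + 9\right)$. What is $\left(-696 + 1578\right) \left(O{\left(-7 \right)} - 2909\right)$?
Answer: $-2578086$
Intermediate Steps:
$O{\left(Y \right)} = Y \left(9 + Y\right)$
$\left(-696 + 1578\right) \left(O{\left(-7 \right)} - 2909\right) = \left(-696 + 1578\right) \left(- 7 \left(9 - 7\right) - 2909\right) = 882 \left(\left(-7\right) 2 - 2909\right) = 882 \left(-14 - 2909\right) = 882 \left(-2923\right) = -2578086$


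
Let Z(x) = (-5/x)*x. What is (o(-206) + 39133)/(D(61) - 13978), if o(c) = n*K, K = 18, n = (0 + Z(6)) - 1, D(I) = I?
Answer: -39025/13917 ≈ -2.8041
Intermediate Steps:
Z(x) = -5
n = -6 (n = (0 - 5) - 1 = -5 - 1 = -6)
o(c) = -108 (o(c) = -6*18 = -108)
(o(-206) + 39133)/(D(61) - 13978) = (-108 + 39133)/(61 - 13978) = 39025/(-13917) = 39025*(-1/13917) = -39025/13917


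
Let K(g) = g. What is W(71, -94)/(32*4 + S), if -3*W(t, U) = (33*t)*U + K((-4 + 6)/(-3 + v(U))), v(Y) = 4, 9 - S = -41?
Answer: 110120/267 ≈ 412.43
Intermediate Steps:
S = 50 (S = 9 - 1*(-41) = 9 + 41 = 50)
W(t, U) = -2/3 - 11*U*t (W(t, U) = -((33*t)*U + (-4 + 6)/(-3 + 4))/3 = -(33*U*t + 2/1)/3 = -(33*U*t + 2*1)/3 = -(33*U*t + 2)/3 = -(2 + 33*U*t)/3 = -2/3 - 11*U*t)
W(71, -94)/(32*4 + S) = (-2/3 - 11*(-94)*71)/(32*4 + 50) = (-2/3 + 73414)/(128 + 50) = (220240/3)/178 = (220240/3)*(1/178) = 110120/267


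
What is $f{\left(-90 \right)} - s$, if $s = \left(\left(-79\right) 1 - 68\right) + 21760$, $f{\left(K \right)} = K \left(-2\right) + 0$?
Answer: $-21433$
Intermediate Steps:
$f{\left(K \right)} = - 2 K$ ($f{\left(K \right)} = - 2 K + 0 = - 2 K$)
$s = 21613$ ($s = \left(-79 - 68\right) + 21760 = -147 + 21760 = 21613$)
$f{\left(-90 \right)} - s = \left(-2\right) \left(-90\right) - 21613 = 180 - 21613 = -21433$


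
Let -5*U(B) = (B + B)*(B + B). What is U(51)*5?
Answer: -10404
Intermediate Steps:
U(B) = -4*B**2/5 (U(B) = -(B + B)*(B + B)/5 = -2*B*2*B/5 = -4*B**2/5)
U(51)*5 = -4/5*51**2*5 = -4/5*2601*5 = -10404/5*5 = -10404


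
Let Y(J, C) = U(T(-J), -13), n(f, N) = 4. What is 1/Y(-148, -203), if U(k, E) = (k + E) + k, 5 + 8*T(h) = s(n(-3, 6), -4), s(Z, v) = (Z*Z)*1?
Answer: -4/41 ≈ -0.097561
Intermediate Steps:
s(Z, v) = Z² (s(Z, v) = Z²*1 = Z²)
T(h) = 11/8 (T(h) = -5/8 + (⅛)*4² = -5/8 + (⅛)*16 = -5/8 + 2 = 11/8)
U(k, E) = E + 2*k (U(k, E) = (E + k) + k = E + 2*k)
Y(J, C) = -41/4 (Y(J, C) = -13 + 2*(11/8) = -13 + 11/4 = -41/4)
1/Y(-148, -203) = 1/(-41/4) = -4/41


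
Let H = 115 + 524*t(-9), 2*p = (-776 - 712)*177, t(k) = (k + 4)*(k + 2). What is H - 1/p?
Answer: 2430302041/131688 ≈ 18455.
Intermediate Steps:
t(k) = (2 + k)*(4 + k) (t(k) = (4 + k)*(2 + k) = (2 + k)*(4 + k))
p = -131688 (p = ((-776 - 712)*177)/2 = (-1488*177)/2 = (½)*(-263376) = -131688)
H = 18455 (H = 115 + 524*(8 + (-9)² + 6*(-9)) = 115 + 524*(8 + 81 - 54) = 115 + 524*35 = 115 + 18340 = 18455)
H - 1/p = 18455 - 1/(-131688) = 18455 - 1*(-1/131688) = 18455 + 1/131688 = 2430302041/131688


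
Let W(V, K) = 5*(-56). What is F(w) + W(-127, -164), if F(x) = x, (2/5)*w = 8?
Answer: -260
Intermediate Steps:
w = 20 (w = (5/2)*8 = 20)
W(V, K) = -280
F(w) + W(-127, -164) = 20 - 280 = -260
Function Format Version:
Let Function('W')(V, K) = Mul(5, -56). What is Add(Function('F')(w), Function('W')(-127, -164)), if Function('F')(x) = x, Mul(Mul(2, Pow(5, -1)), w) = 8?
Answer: -260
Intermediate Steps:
w = 20 (w = Mul(Rational(5, 2), 8) = 20)
Function('W')(V, K) = -280
Add(Function('F')(w), Function('W')(-127, -164)) = Add(20, -280) = -260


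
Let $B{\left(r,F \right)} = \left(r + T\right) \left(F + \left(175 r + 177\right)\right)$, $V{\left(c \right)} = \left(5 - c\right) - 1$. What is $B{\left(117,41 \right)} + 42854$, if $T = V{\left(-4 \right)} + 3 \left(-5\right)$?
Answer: $2319084$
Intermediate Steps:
$V{\left(c \right)} = 4 - c$ ($V{\left(c \right)} = \left(5 - c\right) - 1 = 4 - c$)
$T = -7$ ($T = \left(4 - -4\right) + 3 \left(-5\right) = \left(4 + 4\right) - 15 = 8 - 15 = -7$)
$B{\left(r,F \right)} = \left(-7 + r\right) \left(177 + F + 175 r\right)$ ($B{\left(r,F \right)} = \left(r - 7\right) \left(F + \left(175 r + 177\right)\right) = \left(-7 + r\right) \left(F + \left(177 + 175 r\right)\right) = \left(-7 + r\right) \left(177 + F + 175 r\right)$)
$B{\left(117,41 \right)} + 42854 = \left(-1239 - 122616 - 287 + 175 \cdot 117^{2} + 41 \cdot 117\right) + 42854 = \left(-1239 - 122616 - 287 + 175 \cdot 13689 + 4797\right) + 42854 = \left(-1239 - 122616 - 287 + 2395575 + 4797\right) + 42854 = 2276230 + 42854 = 2319084$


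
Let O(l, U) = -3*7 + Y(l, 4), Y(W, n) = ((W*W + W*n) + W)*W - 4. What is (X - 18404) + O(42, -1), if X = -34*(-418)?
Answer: 78691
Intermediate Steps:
X = 14212
Y(W, n) = -4 + W*(W + W² + W*n) (Y(W, n) = ((W² + W*n) + W)*W - 4 = (W + W² + W*n)*W - 4 = W*(W + W² + W*n) - 4 = -4 + W*(W + W² + W*n))
O(l, U) = -25 + l³ + 5*l² (O(l, U) = -3*7 + (-4 + l² + l³ + 4*l²) = -21 + (-4 + l³ + 5*l²) = -25 + l³ + 5*l²)
(X - 18404) + O(42, -1) = (14212 - 18404) + (-25 + 42³ + 5*42²) = -4192 + (-25 + 74088 + 5*1764) = -4192 + (-25 + 74088 + 8820) = -4192 + 82883 = 78691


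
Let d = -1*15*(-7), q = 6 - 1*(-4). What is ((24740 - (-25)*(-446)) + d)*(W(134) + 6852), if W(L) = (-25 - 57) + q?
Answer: 92852100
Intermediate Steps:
q = 10 (q = 6 + 4 = 10)
d = 105 (d = -15*(-7) = 105)
W(L) = -72 (W(L) = (-25 - 57) + 10 = -82 + 10 = -72)
((24740 - (-25)*(-446)) + d)*(W(134) + 6852) = ((24740 - (-25)*(-446)) + 105)*(-72 + 6852) = ((24740 - 1*11150) + 105)*6780 = ((24740 - 11150) + 105)*6780 = (13590 + 105)*6780 = 13695*6780 = 92852100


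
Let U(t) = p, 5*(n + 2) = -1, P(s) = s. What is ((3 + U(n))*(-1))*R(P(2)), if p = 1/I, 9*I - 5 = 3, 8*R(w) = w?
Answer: -33/32 ≈ -1.0313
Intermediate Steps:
R(w) = w/8
I = 8/9 (I = 5/9 + (⅑)*3 = 5/9 + ⅓ = 8/9 ≈ 0.88889)
n = -11/5 (n = -2 + (⅕)*(-1) = -2 - ⅕ = -11/5 ≈ -2.2000)
p = 9/8 (p = 1/(8/9) = 9/8 ≈ 1.1250)
U(t) = 9/8
((3 + U(n))*(-1))*R(P(2)) = ((3 + 9/8)*(-1))*((⅛)*2) = ((33/8)*(-1))*(¼) = -33/8*¼ = -33/32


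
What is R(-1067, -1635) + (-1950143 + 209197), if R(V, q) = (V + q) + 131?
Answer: -1743517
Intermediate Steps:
R(V, q) = 131 + V + q
R(-1067, -1635) + (-1950143 + 209197) = (131 - 1067 - 1635) + (-1950143 + 209197) = -2571 - 1740946 = -1743517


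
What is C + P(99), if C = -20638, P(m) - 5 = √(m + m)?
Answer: -20633 + 3*√22 ≈ -20619.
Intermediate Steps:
P(m) = 5 + √2*√m (P(m) = 5 + √(m + m) = 5 + √(2*m) = 5 + √2*√m)
C + P(99) = -20638 + (5 + √2*√99) = -20638 + (5 + √2*(3*√11)) = -20638 + (5 + 3*√22) = -20633 + 3*√22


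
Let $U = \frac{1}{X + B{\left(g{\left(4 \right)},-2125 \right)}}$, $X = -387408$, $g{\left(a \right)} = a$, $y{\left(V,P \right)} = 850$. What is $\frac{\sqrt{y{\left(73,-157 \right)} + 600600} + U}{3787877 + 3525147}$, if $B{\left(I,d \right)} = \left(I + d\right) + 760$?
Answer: $- \frac{1}{2843077027456} + \frac{5 \sqrt{24058}}{7313024} \approx 0.00010605$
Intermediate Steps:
$B{\left(I,d \right)} = 760 + I + d$
$U = - \frac{1}{388769}$ ($U = \frac{1}{-387408 + \left(760 + 4 - 2125\right)} = \frac{1}{-387408 - 1361} = \frac{1}{-388769} = - \frac{1}{388769} \approx -2.5722 \cdot 10^{-6}$)
$\frac{\sqrt{y{\left(73,-157 \right)} + 600600} + U}{3787877 + 3525147} = \frac{\sqrt{850 + 600600} - \frac{1}{388769}}{3787877 + 3525147} = \frac{\sqrt{601450} - \frac{1}{388769}}{7313024} = \left(5 \sqrt{24058} - \frac{1}{388769}\right) \frac{1}{7313024} = \left(- \frac{1}{388769} + 5 \sqrt{24058}\right) \frac{1}{7313024} = - \frac{1}{2843077027456} + \frac{5 \sqrt{24058}}{7313024}$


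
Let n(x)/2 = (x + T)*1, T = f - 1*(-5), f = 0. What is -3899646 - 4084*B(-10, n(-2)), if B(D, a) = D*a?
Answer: -3654606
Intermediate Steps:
T = 5 (T = 0 - 1*(-5) = 0 + 5 = 5)
n(x) = 10 + 2*x (n(x) = 2*((x + 5)*1) = 2*((5 + x)*1) = 2*(5 + x) = 10 + 2*x)
-3899646 - 4084*B(-10, n(-2)) = -3899646 - 4084*(-10*(10 + 2*(-2))) = -3899646 - 4084*(-10*(10 - 4)) = -3899646 - 4084*(-10*6) = -3899646 - 4084*(-60) = -3899646 - 1*(-245040) = -3899646 + 245040 = -3654606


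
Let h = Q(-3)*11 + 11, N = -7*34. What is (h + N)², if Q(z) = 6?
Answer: 25921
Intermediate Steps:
N = -238
h = 77 (h = 6*11 + 11 = 66 + 11 = 77)
(h + N)² = (77 - 238)² = (-161)² = 25921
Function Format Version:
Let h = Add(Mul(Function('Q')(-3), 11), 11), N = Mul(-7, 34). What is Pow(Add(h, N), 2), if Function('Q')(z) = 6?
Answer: 25921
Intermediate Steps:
N = -238
h = 77 (h = Add(Mul(6, 11), 11) = Add(66, 11) = 77)
Pow(Add(h, N), 2) = Pow(Add(77, -238), 2) = Pow(-161, 2) = 25921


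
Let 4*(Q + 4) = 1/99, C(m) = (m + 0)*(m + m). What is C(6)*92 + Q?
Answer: 2621521/396 ≈ 6620.0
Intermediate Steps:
C(m) = 2*m**2 (C(m) = m*(2*m) = 2*m**2)
Q = -1583/396 (Q = -4 + (1/4)/99 = -4 + (1/4)*(1/99) = -4 + 1/396 = -1583/396 ≈ -3.9975)
C(6)*92 + Q = (2*6**2)*92 - 1583/396 = (2*36)*92 - 1583/396 = 72*92 - 1583/396 = 6624 - 1583/396 = 2621521/396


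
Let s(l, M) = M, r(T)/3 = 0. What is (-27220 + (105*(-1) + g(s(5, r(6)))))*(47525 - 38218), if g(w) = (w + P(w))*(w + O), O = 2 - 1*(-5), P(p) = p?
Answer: -254313775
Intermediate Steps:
O = 7 (O = 2 + 5 = 7)
r(T) = 0 (r(T) = 3*0 = 0)
g(w) = 2*w*(7 + w) (g(w) = (w + w)*(w + 7) = (2*w)*(7 + w) = 2*w*(7 + w))
(-27220 + (105*(-1) + g(s(5, r(6)))))*(47525 - 38218) = (-27220 + (105*(-1) + 2*0*(7 + 0)))*(47525 - 38218) = (-27220 + (-105 + 2*0*7))*9307 = (-27220 + (-105 + 0))*9307 = (-27220 - 105)*9307 = -27325*9307 = -254313775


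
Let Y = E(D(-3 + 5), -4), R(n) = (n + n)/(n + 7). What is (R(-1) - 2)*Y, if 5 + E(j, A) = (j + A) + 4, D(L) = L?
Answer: 7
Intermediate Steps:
R(n) = 2*n/(7 + n) (R(n) = (2*n)/(7 + n) = 2*n/(7 + n))
E(j, A) = -1 + A + j (E(j, A) = -5 + ((j + A) + 4) = -5 + ((A + j) + 4) = -5 + (4 + A + j) = -1 + A + j)
Y = -3 (Y = -1 - 4 + (-3 + 5) = -1 - 4 + 2 = -3)
(R(-1) - 2)*Y = (2*(-1)/(7 - 1) - 2)*(-3) = (2*(-1)/6 - 2)*(-3) = (2*(-1)*(1/6) - 2)*(-3) = (-1/3 - 2)*(-3) = -7/3*(-3) = 7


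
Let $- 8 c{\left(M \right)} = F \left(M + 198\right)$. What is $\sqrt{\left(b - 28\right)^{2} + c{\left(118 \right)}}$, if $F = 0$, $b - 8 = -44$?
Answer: $64$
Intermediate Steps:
$b = -36$ ($b = 8 - 44 = -36$)
$c{\left(M \right)} = 0$ ($c{\left(M \right)} = - \frac{0 \left(M + 198\right)}{8} = - \frac{0 \left(198 + M\right)}{8} = \left(- \frac{1}{8}\right) 0 = 0$)
$\sqrt{\left(b - 28\right)^{2} + c{\left(118 \right)}} = \sqrt{\left(-36 - 28\right)^{2} + 0} = \sqrt{\left(-64\right)^{2} + 0} = \sqrt{4096 + 0} = \sqrt{4096} = 64$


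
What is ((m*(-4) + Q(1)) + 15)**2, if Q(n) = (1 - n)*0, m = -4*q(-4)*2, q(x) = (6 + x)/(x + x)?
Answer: 49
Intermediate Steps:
q(x) = (6 + x)/(2*x) (q(x) = (6 + x)/((2*x)) = (6 + x)*(1/(2*x)) = (6 + x)/(2*x))
m = 2 (m = -2*(6 - 4)/(-4)*2 = -2*(-1)*2/4*2 = -4*(-1/4)*2 = 1*2 = 2)
Q(n) = 0
((m*(-4) + Q(1)) + 15)**2 = ((2*(-4) + 0) + 15)**2 = ((-8 + 0) + 15)**2 = (-8 + 15)**2 = 7**2 = 49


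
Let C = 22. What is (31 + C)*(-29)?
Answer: -1537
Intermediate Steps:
(31 + C)*(-29) = (31 + 22)*(-29) = 53*(-29) = -1537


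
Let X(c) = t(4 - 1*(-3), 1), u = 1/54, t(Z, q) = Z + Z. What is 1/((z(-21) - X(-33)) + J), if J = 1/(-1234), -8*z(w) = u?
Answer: -266544/3732449 ≈ -0.071413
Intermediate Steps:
t(Z, q) = 2*Z
u = 1/54 ≈ 0.018519
X(c) = 14 (X(c) = 2*(4 - 1*(-3)) = 2*(4 + 3) = 2*7 = 14)
z(w) = -1/432 (z(w) = -⅛*1/54 = -1/432)
J = -1/1234 ≈ -0.00081037
1/((z(-21) - X(-33)) + J) = 1/((-1/432 - 1*14) - 1/1234) = 1/((-1/432 - 14) - 1/1234) = 1/(-6049/432 - 1/1234) = 1/(-3732449/266544) = -266544/3732449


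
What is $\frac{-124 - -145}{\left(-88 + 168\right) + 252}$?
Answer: $\frac{21}{332} \approx 0.063253$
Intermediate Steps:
$\frac{-124 - -145}{\left(-88 + 168\right) + 252} = \frac{-124 + 145}{80 + 252} = \frac{21}{332}$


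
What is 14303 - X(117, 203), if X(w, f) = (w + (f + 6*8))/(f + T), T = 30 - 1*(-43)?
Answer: 42905/3 ≈ 14302.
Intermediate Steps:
T = 73 (T = 30 + 43 = 73)
X(w, f) = (48 + f + w)/(73 + f) (X(w, f) = (w + (f + 6*8))/(f + 73) = (w + (f + 48))/(73 + f) = (w + (48 + f))/(73 + f) = (48 + f + w)/(73 + f))
14303 - X(117, 203) = 14303 - (48 + 203 + 117)/(73 + 203) = 14303 - 368/276 = 14303 - 1*4/3 = 14303 - 4/3 = 42905/3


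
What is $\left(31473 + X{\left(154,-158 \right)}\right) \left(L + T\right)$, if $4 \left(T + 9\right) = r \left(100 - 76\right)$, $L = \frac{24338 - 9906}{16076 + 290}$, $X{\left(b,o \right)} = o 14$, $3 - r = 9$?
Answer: $- \frac{10563776959}{8183} \approx -1.2909 \cdot 10^{6}$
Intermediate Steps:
$r = -6$ ($r = 3 - 9 = -6$)
$X{\left(b,o \right)} = 14 o$
$L = \frac{7216}{8183}$ ($L = \frac{14432}{16366} = 14432 \cdot \frac{1}{16366} = \frac{7216}{8183} \approx 0.88183$)
$T = -45$ ($T = -9 + \frac{\left(-6\right) \left(100 - 76\right)}{4} = -9 + \frac{\left(-6\right) 24}{4} = -9 + \frac{1}{4} \left(-144\right) = -9 - 36 = -45$)
$\left(31473 + X{\left(154,-158 \right)}\right) \left(L + T\right) = \left(31473 + 14 \left(-158\right)\right) \left(\frac{7216}{8183} - 45\right) = \left(31473 - 2212\right) \left(- \frac{361019}{8183}\right) = 29261 \left(- \frac{361019}{8183}\right) = - \frac{10563776959}{8183}$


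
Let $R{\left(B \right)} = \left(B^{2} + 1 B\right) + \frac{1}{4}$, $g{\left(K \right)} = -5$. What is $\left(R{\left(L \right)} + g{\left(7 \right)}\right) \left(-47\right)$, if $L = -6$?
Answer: $- \frac{4747}{4} \approx -1186.8$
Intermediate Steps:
$R{\left(B \right)} = \frac{1}{4} + B + B^{2}$ ($R{\left(B \right)} = \left(B^{2} + B\right) + \frac{1}{4} = \left(B + B^{2}\right) + \frac{1}{4} = \frac{1}{4} + B + B^{2}$)
$\left(R{\left(L \right)} + g{\left(7 \right)}\right) \left(-47\right) = \left(\left(\frac{1}{4} - 6 + \left(-6\right)^{2}\right) - 5\right) \left(-47\right) = \left(\left(\frac{1}{4} - 6 + 36\right) - 5\right) \left(-47\right) = \left(\frac{121}{4} - 5\right) \left(-47\right) = \frac{101}{4} \left(-47\right) = - \frac{4747}{4}$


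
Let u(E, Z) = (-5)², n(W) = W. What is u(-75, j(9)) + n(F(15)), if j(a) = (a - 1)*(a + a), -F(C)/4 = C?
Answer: -35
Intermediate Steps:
F(C) = -4*C
j(a) = 2*a*(-1 + a) (j(a) = (-1 + a)*(2*a) = 2*a*(-1 + a))
u(E, Z) = 25
u(-75, j(9)) + n(F(15)) = 25 - 4*15 = 25 - 60 = -35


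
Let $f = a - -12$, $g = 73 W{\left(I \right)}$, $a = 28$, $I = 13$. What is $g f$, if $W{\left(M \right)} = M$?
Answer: $37960$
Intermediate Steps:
$g = 949$ ($g = 73 \cdot 13 = 949$)
$f = 40$ ($f = 28 - -12 = 28 + 12 = 40$)
$g f = 949 \cdot 40 = 37960$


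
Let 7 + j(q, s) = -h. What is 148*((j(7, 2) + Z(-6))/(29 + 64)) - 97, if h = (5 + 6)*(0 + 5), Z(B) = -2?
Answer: -18493/93 ≈ -198.85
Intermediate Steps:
h = 55 (h = 11*5 = 55)
j(q, s) = -62 (j(q, s) = -7 - 1*55 = -7 - 55 = -62)
148*((j(7, 2) + Z(-6))/(29 + 64)) - 97 = 148*((-62 - 2)/(29 + 64)) - 97 = 148*(-64/93) - 97 = -9472/93 - 97 = -18493/93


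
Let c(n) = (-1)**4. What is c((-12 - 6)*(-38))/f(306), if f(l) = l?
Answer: 1/306 ≈ 0.0032680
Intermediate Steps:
c(n) = 1
c((-12 - 6)*(-38))/f(306) = 1/306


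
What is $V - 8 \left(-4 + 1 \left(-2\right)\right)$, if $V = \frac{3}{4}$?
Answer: $\frac{195}{4} \approx 48.75$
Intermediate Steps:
$V = \frac{3}{4}$ ($V = 3 \cdot \frac{1}{4} = \frac{3}{4} \approx 0.75$)
$V - 8 \left(-4 + 1 \left(-2\right)\right) = \frac{3}{4} - 8 \left(-4 + 1 \left(-2\right)\right) = \frac{3}{4} - 8 \left(-4 - 2\right) = \frac{3}{4} - -48 = \frac{3}{4} + 48 = \frac{195}{4}$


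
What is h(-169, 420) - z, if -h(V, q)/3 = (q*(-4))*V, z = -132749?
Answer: -719011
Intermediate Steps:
h(V, q) = 12*V*q (h(V, q) = -3*q*(-4)*V = -3*(-4*q)*V = -(-12)*V*q = 12*V*q)
h(-169, 420) - z = 12*(-169)*420 - 1*(-132749) = -851760 + 132749 = -719011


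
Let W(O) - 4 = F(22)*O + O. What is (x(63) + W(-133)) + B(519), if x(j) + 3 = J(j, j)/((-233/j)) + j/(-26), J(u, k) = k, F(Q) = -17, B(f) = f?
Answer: 15923711/6058 ≈ 2628.5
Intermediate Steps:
W(O) = 4 - 16*O (W(O) = 4 + (-17*O + O) = 4 - 16*O)
x(j) = -3 - j/26 - j²/233 (x(j) = -3 + (j/((-233/j)) + j/(-26)) = -3 + (j*(-j/233) + j*(-1/26)) = -3 + (-j²/233 - j/26) = -3 + (-j/26 - j²/233) = -3 - j/26 - j²/233)
(x(63) + W(-133)) + B(519) = ((-3 - 1/26*63 - 1/233*63²) + (4 - 16*(-133))) + 519 = ((-3 - 63/26 - 1/233*3969) + (4 + 2128)) + 519 = ((-3 - 63/26 - 3969/233) + 2132) + 519 = (-136047/6058 + 2132) + 519 = 12779609/6058 + 519 = 15923711/6058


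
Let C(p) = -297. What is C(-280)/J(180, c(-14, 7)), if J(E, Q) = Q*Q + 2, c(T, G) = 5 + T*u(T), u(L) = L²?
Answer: -297/7502123 ≈ -3.9589e-5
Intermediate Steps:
c(T, G) = 5 + T³ (c(T, G) = 5 + T*T² = 5 + T³)
J(E, Q) = 2 + Q² (J(E, Q) = Q² + 2 = 2 + Q²)
C(-280)/J(180, c(-14, 7)) = -297/(2 + (5 + (-14)³)²) = -297/(2 + (5 - 2744)²) = -297/(2 + (-2739)²) = -297/(2 + 7502121) = -297/7502123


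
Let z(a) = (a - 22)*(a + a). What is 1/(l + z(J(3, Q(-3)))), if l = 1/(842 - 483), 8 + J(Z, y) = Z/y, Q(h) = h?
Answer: 359/200323 ≈ 0.0017921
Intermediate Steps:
J(Z, y) = -8 + Z/y
z(a) = 2*a*(-22 + a) (z(a) = (-22 + a)*(2*a) = 2*a*(-22 + a))
l = 1/359 ≈ 0.0027855
1/(l + z(J(3, Q(-3)))) = 1/(1/359 + 2*(-8 + 3/(-3))*(-22 + (-8 + 3/(-3)))) = 1/(1/359 + 2*(-8 + 3*(-⅓))*(-22 + (-8 + 3*(-⅓)))) = 1/(1/359 + 2*(-8 - 1)*(-22 + (-8 - 1))) = 1/(1/359 + 2*(-9)*(-22 - 9)) = 1/(1/359 + 2*(-9)*(-31)) = 1/(1/359 + 558) = 1/(200323/359) = 359/200323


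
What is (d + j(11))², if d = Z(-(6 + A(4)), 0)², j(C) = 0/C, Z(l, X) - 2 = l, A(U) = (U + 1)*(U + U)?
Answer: 3748096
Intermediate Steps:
A(U) = 2*U*(1 + U) (A(U) = (1 + U)*(2*U) = 2*U*(1 + U))
Z(l, X) = 2 + l
j(C) = 0
d = 1936 (d = (2 - (6 + 2*4*(1 + 4)))² = (2 - (6 + 2*4*5))² = (2 - (6 + 40))² = (2 - 1*46)² = (2 - 46)² = (-44)² = 1936)
(d + j(11))² = (1936 + 0)² = 1936² = 3748096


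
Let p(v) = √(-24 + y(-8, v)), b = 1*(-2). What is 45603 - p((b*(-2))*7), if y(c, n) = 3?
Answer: 45603 - I*√21 ≈ 45603.0 - 4.5826*I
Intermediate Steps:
b = -2
p(v) = I*√21 (p(v) = √(-24 + 3) = √(-21) = I*√21)
45603 - p((b*(-2))*7) = 45603 - I*√21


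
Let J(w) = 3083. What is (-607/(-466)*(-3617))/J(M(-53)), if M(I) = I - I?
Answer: -2195519/1436678 ≈ -1.5282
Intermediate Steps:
M(I) = 0
(-607/(-466)*(-3617))/J(M(-53)) = (-607/(-466)*(-3617))/3083 = (-607*(-1/466)*(-3617))*(1/3083) = ((607/466)*(-3617))*(1/3083) = -2195519/466*1/3083 = -2195519/1436678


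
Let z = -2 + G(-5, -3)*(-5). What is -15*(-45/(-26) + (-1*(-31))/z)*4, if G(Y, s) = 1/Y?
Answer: 22830/13 ≈ 1756.2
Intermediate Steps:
z = -1 (z = -2 - 5/(-5) = -2 - ⅕*(-5) = -2 + 1 = -1)
-15*(-45/(-26) + (-1*(-31))/z)*4 = -15*(-45/(-26) - 1*(-31)/(-1))*4 = -15*(-45*(-1/26) + 31*(-1))*4 = -15*(45/26 - 31)*4 = -15*(-761/26)*4 = (11415/26)*4 = 22830/13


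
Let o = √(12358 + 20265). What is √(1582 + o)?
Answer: √(1582 + √32623) ≈ 41.984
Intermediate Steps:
o = √32623 ≈ 180.62
√(1582 + o) = √(1582 + √32623)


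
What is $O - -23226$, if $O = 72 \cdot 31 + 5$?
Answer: $25463$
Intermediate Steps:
$O = 2237$ ($O = 2232 + 5 = 2237$)
$O - -23226 = 2237 - -23226 = 2237 + 23226 = 25463$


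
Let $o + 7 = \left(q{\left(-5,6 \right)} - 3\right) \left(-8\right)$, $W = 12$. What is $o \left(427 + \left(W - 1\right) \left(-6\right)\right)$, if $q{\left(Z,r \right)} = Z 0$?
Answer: $6137$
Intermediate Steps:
$q{\left(Z,r \right)} = 0$
$o = 17$ ($o = -7 + \left(0 - 3\right) \left(-8\right) = -7 - -24 = -7 + 24 = 17$)
$o \left(427 + \left(W - 1\right) \left(-6\right)\right) = 17 \left(427 + \left(12 - 1\right) \left(-6\right)\right) = 17 \left(427 + 11 \left(-6\right)\right) = 17 \left(427 - 66\right) = 17 \cdot 361 = 6137$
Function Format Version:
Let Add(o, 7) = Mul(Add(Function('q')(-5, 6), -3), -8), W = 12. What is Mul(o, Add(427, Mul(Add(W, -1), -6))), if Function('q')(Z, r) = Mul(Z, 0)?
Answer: 6137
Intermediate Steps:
Function('q')(Z, r) = 0
o = 17 (o = Add(-7, Mul(Add(0, -3), -8)) = Add(-7, Mul(-3, -8)) = Add(-7, 24) = 17)
Mul(o, Add(427, Mul(Add(W, -1), -6))) = Mul(17, Add(427, Mul(Add(12, -1), -6))) = Mul(17, Add(427, Mul(11, -6))) = Mul(17, Add(427, -66)) = Mul(17, 361) = 6137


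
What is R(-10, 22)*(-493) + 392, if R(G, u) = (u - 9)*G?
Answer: 64482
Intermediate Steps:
R(G, u) = G*(-9 + u) (R(G, u) = (-9 + u)*G = G*(-9 + u))
R(-10, 22)*(-493) + 392 = -10*(-9 + 22)*(-493) + 392 = -10*13*(-493) + 392 = -130*(-493) + 392 = 64090 + 392 = 64482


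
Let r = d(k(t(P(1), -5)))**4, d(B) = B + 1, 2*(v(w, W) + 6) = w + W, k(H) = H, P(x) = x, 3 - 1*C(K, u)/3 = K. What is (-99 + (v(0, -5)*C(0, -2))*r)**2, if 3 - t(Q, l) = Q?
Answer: 158533281/4 ≈ 3.9633e+7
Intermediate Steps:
C(K, u) = 9 - 3*K
t(Q, l) = 3 - Q
v(w, W) = -6 + W/2 + w/2 (v(w, W) = -6 + (w + W)/2 = -6 + (W + w)/2 = -6 + (W/2 + w/2) = -6 + W/2 + w/2)
d(B) = 1 + B
r = 81 (r = (1 + (3 - 1*1))**4 = (1 + (3 - 1))**4 = (1 + 2)**4 = 3**4 = 81)
(-99 + (v(0, -5)*C(0, -2))*r)**2 = (-99 + ((-6 + (1/2)*(-5) + (1/2)*0)*(9 - 3*0))*81)**2 = (-99 + ((-6 - 5/2 + 0)*(9 + 0))*81)**2 = (-99 - 17/2*9*81)**2 = (-99 - 153/2*81)**2 = (-99 - 12393/2)**2 = (-12591/2)**2 = 158533281/4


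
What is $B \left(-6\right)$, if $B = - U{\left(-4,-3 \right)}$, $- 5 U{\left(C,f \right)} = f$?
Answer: $\frac{18}{5} \approx 3.6$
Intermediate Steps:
$U{\left(C,f \right)} = - \frac{f}{5}$
$B = - \frac{3}{5}$ ($B = - \frac{\left(-1\right) \left(-3\right)}{5} = \left(-1\right) \frac{3}{5} = - \frac{3}{5} \approx -0.6$)
$B \left(-6\right) = \left(- \frac{3}{5}\right) \left(-6\right) = \frac{18}{5}$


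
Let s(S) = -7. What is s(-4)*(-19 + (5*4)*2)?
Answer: -147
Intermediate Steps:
s(-4)*(-19 + (5*4)*2) = -7*(-19 + (5*4)*2) = -7*(-19 + 20*2) = -7*(-19 + 40) = -7*21 = -147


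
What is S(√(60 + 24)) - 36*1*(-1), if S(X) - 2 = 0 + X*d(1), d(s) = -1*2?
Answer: 38 - 4*√21 ≈ 19.670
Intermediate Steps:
d(s) = -2
S(X) = 2 - 2*X (S(X) = 2 + (0 + X*(-2)) = 2 + (0 - 2*X) = 2 - 2*X)
S(√(60 + 24)) - 36*1*(-1) = (2 - 2*√(60 + 24)) - 36*1*(-1) = (2 - 4*√21) - 36*(-1) = (2 - 4*√21) + 36 = 38 - 4*√21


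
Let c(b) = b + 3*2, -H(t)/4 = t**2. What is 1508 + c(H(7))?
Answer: 1318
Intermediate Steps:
H(t) = -4*t**2
c(b) = 6 + b (c(b) = b + 6 = 6 + b)
1508 + c(H(7)) = 1508 + (6 - 4*7**2) = 1508 + (6 - 4*49) = 1508 + (6 - 196) = 1508 - 190 = 1318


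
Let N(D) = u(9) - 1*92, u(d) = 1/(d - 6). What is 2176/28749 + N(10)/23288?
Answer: 16013121/223168904 ≈ 0.071753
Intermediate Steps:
u(d) = 1/(-6 + d)
N(D) = -275/3 (N(D) = 1/(-6 + 9) - 1*92 = 1/3 - 92 = -275/3)
2176/28749 + N(10)/23288 = 2176/28749 - 275/3/23288 = 2176*(1/28749) - 275/3*1/23288 = 2176/28749 - 275/69864 = 16013121/223168904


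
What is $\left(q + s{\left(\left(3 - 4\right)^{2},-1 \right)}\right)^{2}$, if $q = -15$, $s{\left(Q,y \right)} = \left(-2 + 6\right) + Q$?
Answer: $100$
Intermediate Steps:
$s{\left(Q,y \right)} = 4 + Q$
$\left(q + s{\left(\left(3 - 4\right)^{2},-1 \right)}\right)^{2} = \left(-15 + \left(4 + \left(3 - 4\right)^{2}\right)\right)^{2} = \left(-15 + \left(4 + \left(-1\right)^{2}\right)\right)^{2} = \left(-15 + \left(4 + 1\right)\right)^{2} = \left(-15 + 5\right)^{2} = \left(-10\right)^{2} = 100$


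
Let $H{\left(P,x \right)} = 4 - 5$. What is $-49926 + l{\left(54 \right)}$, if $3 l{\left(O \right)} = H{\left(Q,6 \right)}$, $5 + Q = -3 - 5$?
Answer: $- \frac{149779}{3} \approx -49926.0$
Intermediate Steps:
$Q = -13$ ($Q = -5 - 8 = -13$)
$H{\left(P,x \right)} = -1$
$l{\left(O \right)} = - \frac{1}{3}$ ($l{\left(O \right)} = \frac{1}{3} \left(-1\right) = - \frac{1}{3}$)
$-49926 + l{\left(54 \right)} = -49926 - \frac{1}{3} = - \frac{149779}{3}$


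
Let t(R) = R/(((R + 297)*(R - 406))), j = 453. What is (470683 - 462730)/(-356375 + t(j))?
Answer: -31149250/1395802033 ≈ -0.022316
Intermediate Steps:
t(R) = R/((-406 + R)*(297 + R)) (t(R) = R/(((297 + R)*(-406 + R))) = R/(((-406 + R)*(297 + R))) = R*(1/((-406 + R)*(297 + R))) = R/((-406 + R)*(297 + R)))
(470683 - 462730)/(-356375 + t(j)) = (470683 - 462730)/(-356375 + 453/(-120582 + 453² - 109*453)) = 7953/(-356375 + 453/(-120582 + 205209 - 49377)) = 7953/(-356375 + 453/35250) = 7953/(-356375 + 453*(1/35250)) = 7953/(-356375 + 151/11750) = 7953/(-4187406099/11750) = 7953*(-11750/4187406099) = -31149250/1395802033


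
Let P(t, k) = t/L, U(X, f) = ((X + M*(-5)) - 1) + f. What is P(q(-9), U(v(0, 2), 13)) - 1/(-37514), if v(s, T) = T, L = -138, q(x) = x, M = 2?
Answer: 28147/431411 ≈ 0.065244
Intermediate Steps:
U(X, f) = -11 + X + f (U(X, f) = ((X + 2*(-5)) - 1) + f = ((X - 10) - 1) + f = ((-10 + X) - 1) + f = (-11 + X) + f = -11 + X + f)
P(t, k) = -t/138 (P(t, k) = t/(-138) = t*(-1/138) = -t/138)
P(q(-9), U(v(0, 2), 13)) - 1/(-37514) = -1/138*(-9) - 1/(-37514) = 3/46 - 1*(-1/37514) = 3/46 + 1/37514 = 28147/431411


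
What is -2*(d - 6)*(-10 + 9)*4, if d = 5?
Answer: -8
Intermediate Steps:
-2*(d - 6)*(-10 + 9)*4 = -2*(5 - 6)*(-10 + 9)*4 = -(-2)*(-1)*4 = -2*1*4 = -2*4 = -8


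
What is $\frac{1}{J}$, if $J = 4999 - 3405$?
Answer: $\frac{1}{1594} \approx 0.00062735$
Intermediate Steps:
$J = 1594$
$\frac{1}{J} = \frac{1}{1594}$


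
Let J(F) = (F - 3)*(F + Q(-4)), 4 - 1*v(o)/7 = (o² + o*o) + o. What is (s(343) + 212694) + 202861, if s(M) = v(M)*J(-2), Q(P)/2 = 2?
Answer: 16910145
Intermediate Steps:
Q(P) = 4 (Q(P) = 2*2 = 4)
v(o) = 28 - 14*o² - 7*o (v(o) = 28 - 7*((o² + o*o) + o) = 28 - 7*((o² + o²) + o) = 28 - 7*(2*o² + o) = 28 - 7*(o + 2*o²) = 28 + (-14*o² - 7*o) = 28 - 14*o² - 7*o)
J(F) = (-3 + F)*(4 + F) (J(F) = (F - 3)*(F + 4) = (-3 + F)*(4 + F))
s(M) = -280 + 70*M + 140*M² (s(M) = (28 - 14*M² - 7*M)*(-12 - 2 + (-2)²) = (28 - 14*M² - 7*M)*(-12 - 2 + 4) = (28 - 14*M² - 7*M)*(-10) = -280 + 70*M + 140*M²)
(s(343) + 212694) + 202861 = ((-280 + 70*343 + 140*343²) + 212694) + 202861 = ((-280 + 24010 + 140*117649) + 212694) + 202861 = ((-280 + 24010 + 16470860) + 212694) + 202861 = (16494590 + 212694) + 202861 = 16707284 + 202861 = 16910145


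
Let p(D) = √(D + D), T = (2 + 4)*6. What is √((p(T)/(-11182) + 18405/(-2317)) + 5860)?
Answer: √(982063489497169555 - 90045665997*√2)/12954347 ≈ 76.499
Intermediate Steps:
T = 36 (T = 6*6 = 36)
p(D) = √2*√D (p(D) = √(2*D) = √2*√D)
√((p(T)/(-11182) + 18405/(-2317)) + 5860) = √(((√2*√36)/(-11182) + 18405/(-2317)) + 5860) = √(((√2*6)*(-1/11182) + 18405*(-1/2317)) + 5860) = √(((6*√2)*(-1/11182) - 18405/2317) + 5860) = √((-3*√2/5591 - 18405/2317) + 5860) = √((-18405/2317 - 3*√2/5591) + 5860) = √(13559215/2317 - 3*√2/5591)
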